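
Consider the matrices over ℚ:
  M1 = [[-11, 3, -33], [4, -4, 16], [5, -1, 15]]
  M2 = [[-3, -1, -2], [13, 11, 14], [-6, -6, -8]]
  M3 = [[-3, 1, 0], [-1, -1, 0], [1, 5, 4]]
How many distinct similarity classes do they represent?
1 class: {M1, M2, M3}

Characteristic polynomials: χ_{M1} = (x - 4)(x + 2)^2, χ_{M2} = (x - 4)(x + 2)^2, χ_{M3} = (x - 4)(x + 2)^2.

{M1, M2, M3}: invariant factors (x - 4)(x + 2)^2.

Matrices are similar if and only if their invariant-factor lists agree; the partition into similarity classes is {M1, M2, M3}.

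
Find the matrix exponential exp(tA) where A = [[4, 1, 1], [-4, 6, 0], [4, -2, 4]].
A has Jordan form J = [[4, 1, 0], [0, 4, 0], [0, 0, 6]] with A = PJP^{-1}, so e^{tA} = P e^{tJ} P^{-1}.

For a Jordan block J_k(λ), e^{tJ_k(λ)} = e^{λt} · (I + tN + t^2 N^2/2! + ... + t^{k-1} N^{k-1}/(k-1)!) where N is the nilpotent superdiagonal part.

Assembling the blocks and conjugating back gives the entries of e^{tA} as shown above.

e^{tA} = [[e^{4*t}, t*e^{4*t}, t*e^{4*t}], [2*(1 - e^{2*t})*e^{4*t}, (2*t + 1)*e^{4*t}, (2*t - e^{2*t} + 1)*e^{4*t}], [2*(e^{2*t} - 1)*e^{4*t}, -2*t*e^{4*t}, (-2*t + e^{2*t})*e^{4*t}]]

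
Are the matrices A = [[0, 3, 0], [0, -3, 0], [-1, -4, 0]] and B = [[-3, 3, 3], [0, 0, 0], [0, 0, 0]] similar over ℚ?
Both have characteristic polynomial x^2(x + 3), but the minimal polynomial of A is x^2(x + 3) while the minimal polynomial of B is x(x + 3). The minimal polynomial is a similarity invariant, so A and B are not similar.

No.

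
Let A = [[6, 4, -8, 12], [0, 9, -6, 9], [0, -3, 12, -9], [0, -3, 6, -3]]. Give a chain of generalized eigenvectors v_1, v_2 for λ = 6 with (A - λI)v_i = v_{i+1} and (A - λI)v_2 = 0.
v_1 = [[-3, -1, 2, 2]]^T, v_2 = [[4, 3, -3, -3]]^T

We seek v_1 ∈ ker((A - 6I)^2) \ ker(A - 6I), then set v_{i+1} = (A - 6I) v_i.

One such chain is v_1 = [[-3, -1, 2, 2]]^T, v_2 = [[4, 3, -3, -3]]^T. Check: (A - 6I) v_2 = [[0, 0, 0, 0]]^T = 0.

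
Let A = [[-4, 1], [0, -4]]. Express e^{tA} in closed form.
A has Jordan form J = [[-4, 1], [0, -4]] with A = PJP^{-1}, so e^{tA} = P e^{tJ} P^{-1}.

For a Jordan block J_k(λ), e^{tJ_k(λ)} = e^{λt} · (I + tN + t^2 N^2/2! + ... + t^{k-1} N^{k-1}/(k-1)!) where N is the nilpotent superdiagonal part.

Assembling the blocks and conjugating back gives the entries of e^{tA} as shown above.

e^{tA} = [[e^{-4*t}, t*e^{-4*t}], [0, e^{-4*t}]]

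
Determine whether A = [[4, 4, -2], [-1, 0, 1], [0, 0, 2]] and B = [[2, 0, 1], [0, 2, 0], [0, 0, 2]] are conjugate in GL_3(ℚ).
Yes.

Two matrices over a field are similar if and only if they have the same invariant factors.

Both A and B have characteristic polynomial (x - 2)^3 and minimal polynomial (x - 2)^2. Computing further, both have invariant factors x - 2, (x - 2)^2. Hence A and B are similar.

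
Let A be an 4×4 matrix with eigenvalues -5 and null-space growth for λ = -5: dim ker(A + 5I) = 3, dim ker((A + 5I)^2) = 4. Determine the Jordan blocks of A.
Jordan blocks: (-5, 2), (-5, 1), (-5, 1)

λ = -5: successive nullity increments [3, 1] count blocks of size ≥ k; block sizes are [2, 1, 1].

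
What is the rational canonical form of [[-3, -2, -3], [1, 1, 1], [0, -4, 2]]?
The invariant factors of A (the non-unit diagonal entries of the Smith normal form of xI - A over ℚ[x]) are x^3 - x + 2, each dividing the next. The characteristic polynomial is their product, x^3 - x + 2.

The rational canonical form is the block-diagonal matrix of companion matrices C(f_i):
R = [[0, 0, -2], [1, 0, 1], [0, 1, 0]].

Note the characteristic polynomial does not split into linear factors over ℚ, so A has no Jordan form over ℚ; the rational canonical form exists over any field.

R = [[0, 0, -2], [1, 0, 1], [0, 1, 0]]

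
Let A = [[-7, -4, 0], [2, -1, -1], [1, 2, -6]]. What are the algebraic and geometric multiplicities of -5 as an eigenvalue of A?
algebraic multiplicity 2, geometric multiplicity 1

The characteristic polynomial is (x + 4)(x + 5)^2, so the factor x + 5 appears with exponent 2: the algebraic multiplicity is 2.

rank(A + 5I) = 2, so the eigenspace has dimension 3 - 2 = 1: the geometric multiplicity is 1.

Since 1 < 2, A is not diagonalizable.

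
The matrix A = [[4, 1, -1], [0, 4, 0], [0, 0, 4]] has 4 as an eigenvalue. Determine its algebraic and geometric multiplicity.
The characteristic polynomial is (x - 4)^3, so the factor x - 4 appears with exponent 3: the algebraic multiplicity is 3.

rank(A - 4I) = 1, so the eigenspace has dimension 3 - 1 = 2: the geometric multiplicity is 2.

Since 2 < 3, A is not diagonalizable.

algebraic multiplicity 3, geometric multiplicity 2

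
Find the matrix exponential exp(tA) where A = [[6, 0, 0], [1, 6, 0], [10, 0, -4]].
e^{tA} = [[e^{6*t}, 0, 0], [t*e^{6*t}, e^{6*t}, 0], [(e^{10*t} - 1)*e^{-4*t}, 0, e^{-4*t}]]

A has Jordan form J = [[-4, 0, 0], [0, 6, 1], [0, 0, 6]] with A = PJP^{-1}, so e^{tA} = P e^{tJ} P^{-1}.

For a Jordan block J_k(λ), e^{tJ_k(λ)} = e^{λt} · (I + tN + t^2 N^2/2! + ... + t^{k-1} N^{k-1}/(k-1)!) where N is the nilpotent superdiagonal part.

Assembling the blocks and conjugating back gives the entries of e^{tA} as shown above.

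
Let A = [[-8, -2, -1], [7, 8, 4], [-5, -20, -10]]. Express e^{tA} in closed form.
e^{tA} = [[(1 - 3*t)*e^{-5*t}, -2*t*e^{-5*t}, -t*e^{-5*t}], [(-3*t + 2*e^{5*t} - 2)*e^{-5*t}, (-2*t + 3*e^{5*t} - 2)*e^{-5*t}, (-t + e^{5*t} - 1)*e^{-5*t}], [(15*t - 4*e^{5*t} + 4)*e^{-5*t}, 2*(5*t - 3*e^{5*t} + 3)*e^{-5*t}, (5*t - 2*e^{5*t} + 3)*e^{-5*t}]]

A has Jordan form J = [[-5, 1, 0], [0, -5, 0], [0, 0, 0]] with A = PJP^{-1}, so e^{tA} = P e^{tJ} P^{-1}.

For a Jordan block J_k(λ), e^{tJ_k(λ)} = e^{λt} · (I + tN + t^2 N^2/2! + ... + t^{k-1} N^{k-1}/(k-1)!) where N is the nilpotent superdiagonal part.

Assembling the blocks and conjugating back gives the entries of e^{tA} as shown above.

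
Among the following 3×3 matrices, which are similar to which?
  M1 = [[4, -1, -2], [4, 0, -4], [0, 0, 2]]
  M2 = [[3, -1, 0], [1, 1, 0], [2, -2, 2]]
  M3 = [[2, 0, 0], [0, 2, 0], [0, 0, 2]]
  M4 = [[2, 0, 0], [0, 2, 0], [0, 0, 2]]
Characteristic polynomials: χ_{M1} = (x - 2)^3, χ_{M2} = (x - 2)^3, χ_{M3} = (x - 2)^3, χ_{M4} = (x - 2)^3.

{M1, M2}: invariant factors x - 2, (x - 2)^2.

{M3, M4}: invariant factors x - 2, x - 2, x - 2.

Matrices are similar if and only if their invariant-factor lists agree; the partition into similarity classes is {M1, M2}, {M3, M4}.

2 classes: {M1, M2}, {M3, M4}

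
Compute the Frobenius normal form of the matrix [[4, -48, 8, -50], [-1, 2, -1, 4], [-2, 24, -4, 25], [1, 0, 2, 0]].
R = [[0, 0, 0, 0], [1, 0, 0, 0], [0, 1, 0, 24], [0, 0, 1, 2]]

The invariant factors of A (the non-unit diagonal entries of the Smith normal form of xI - A over ℚ[x]) are x^2(x - 6)(x + 4), each dividing the next. The characteristic polynomial is their product, x^2(x - 6)(x + 4).

The rational canonical form is the block-diagonal matrix of companion matrices C(f_i):
R = [[0, 0, 0, 0], [1, 0, 0, 0], [0, 1, 0, 24], [0, 0, 1, 2]].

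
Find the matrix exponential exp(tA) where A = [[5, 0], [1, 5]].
e^{tA} = [[e^{5*t}, 0], [t*e^{5*t}, e^{5*t}]]

A has Jordan form J = [[5, 1], [0, 5]] with A = PJP^{-1}, so e^{tA} = P e^{tJ} P^{-1}.

For a Jordan block J_k(λ), e^{tJ_k(λ)} = e^{λt} · (I + tN + t^2 N^2/2! + ... + t^{k-1} N^{k-1}/(k-1)!) where N is the nilpotent superdiagonal part.

Assembling the blocks and conjugating back gives the entries of e^{tA} as shown above.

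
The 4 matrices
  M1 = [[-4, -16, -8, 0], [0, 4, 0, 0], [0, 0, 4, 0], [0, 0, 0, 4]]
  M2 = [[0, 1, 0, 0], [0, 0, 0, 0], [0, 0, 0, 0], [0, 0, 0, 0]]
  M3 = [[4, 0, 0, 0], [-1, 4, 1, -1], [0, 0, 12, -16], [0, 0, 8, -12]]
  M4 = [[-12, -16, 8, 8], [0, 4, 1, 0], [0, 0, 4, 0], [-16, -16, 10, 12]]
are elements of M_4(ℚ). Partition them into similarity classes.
Characteristic polynomials: χ_{M1} = (x - 4)^3(x + 4), χ_{M2} = x^4, χ_{M3} = (x - 4)^3(x + 4), χ_{M4} = (x - 4)^3(x + 4).

{M1}: invariant factors x - 4, x - 4, (x - 4)(x + 4).

{M2}: invariant factors x, x, x^2.

{M3, M4}: invariant factors x - 4, (x - 4)^2(x + 4).

Matrices are similar if and only if their invariant-factor lists agree; the partition into similarity classes is {M1}, {M2}, {M3, M4}.

3 classes: {M1}, {M2}, {M3, M4}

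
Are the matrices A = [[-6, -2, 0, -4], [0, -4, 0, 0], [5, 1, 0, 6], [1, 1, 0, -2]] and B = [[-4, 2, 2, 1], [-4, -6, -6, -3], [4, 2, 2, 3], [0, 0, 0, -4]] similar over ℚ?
Yes.

Two matrices over a field are similar if and only if they have the same invariant factors.

Both A and B have characteristic polynomial x(x + 4)^3 and minimal polynomial x(x + 4)^2. Computing further, both have invariant factors x + 4, x(x + 4)^2. Hence A and B are similar.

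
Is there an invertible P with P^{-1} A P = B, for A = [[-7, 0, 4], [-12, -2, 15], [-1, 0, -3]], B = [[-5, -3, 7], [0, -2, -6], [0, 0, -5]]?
Yes.

Two matrices over a field are similar if and only if they have the same invariant factors.

Both A and B have characteristic polynomial (x + 2)(x + 5)^2 and minimal polynomial (x + 2)(x + 5)^2. Computing further, both have invariant factors (x + 2)(x + 5)^2. Hence A and B are similar.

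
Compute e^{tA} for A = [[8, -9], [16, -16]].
A has Jordan form J = [[-4, 1], [0, -4]] with A = PJP^{-1}, so e^{tA} = P e^{tJ} P^{-1}.

For a Jordan block J_k(λ), e^{tJ_k(λ)} = e^{λt} · (I + tN + t^2 N^2/2! + ... + t^{k-1} N^{k-1}/(k-1)!) where N is the nilpotent superdiagonal part.

Assembling the blocks and conjugating back gives the entries of e^{tA} as shown above.

e^{tA} = [[(12*t + 1)*e^{-4*t}, -9*t*e^{-4*t}], [16*t*e^{-4*t}, (1 - 12*t)*e^{-4*t}]]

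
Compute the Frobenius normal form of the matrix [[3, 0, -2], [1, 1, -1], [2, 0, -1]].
R = [[1, 0, 0], [0, 0, -1], [0, 1, 2]]

The invariant factors of A (the non-unit diagonal entries of the Smith normal form of xI - A over ℚ[x]) are x - 1, (x - 1)^2, each dividing the next. The characteristic polynomial is their product, (x - 1)^3.

The rational canonical form is the block-diagonal matrix of companion matrices C(f_i):
R = [[1, 0, 0], [0, 0, -1], [0, 1, 2]].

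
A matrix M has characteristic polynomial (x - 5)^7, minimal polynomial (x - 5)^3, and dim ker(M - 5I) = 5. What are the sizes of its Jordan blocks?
Jordan blocks: (5, 3), (5, 1), (5, 1), (5, 1), (5, 1)

λ = 5: algebraic multiplicity 7 (exponent in χ_M), largest block size 3 (exponent in m_M), 5 blocks (geometric multiplicity). These force block sizes [3, 1, 1, 1, 1].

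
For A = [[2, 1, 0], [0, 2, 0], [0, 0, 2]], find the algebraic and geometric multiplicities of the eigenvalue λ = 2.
The characteristic polynomial is (x - 2)^3, so the factor x - 2 appears with exponent 3: the algebraic multiplicity is 3.

rank(A - 2I) = 1, so the eigenspace has dimension 3 - 1 = 2: the geometric multiplicity is 2.

Since 2 < 3, A is not diagonalizable.

algebraic multiplicity 3, geometric multiplicity 2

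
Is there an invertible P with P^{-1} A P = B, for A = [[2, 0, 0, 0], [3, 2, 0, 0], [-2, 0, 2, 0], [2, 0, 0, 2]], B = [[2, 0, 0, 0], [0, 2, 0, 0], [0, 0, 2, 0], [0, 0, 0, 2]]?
Both have characteristic polynomial (x - 2)^4, but the minimal polynomial of A is (x - 2)^2 while the minimal polynomial of B is x - 2. The minimal polynomial is a similarity invariant, so A and B are not similar.

No.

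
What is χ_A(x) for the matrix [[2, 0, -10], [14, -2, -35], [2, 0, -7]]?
xI - A = [[x - 2, 0, 10], [-14, x + 2, 35], [-2, 0, x + 7]].

Expanding det(xI - A) along the first row:
det(xI - A) = + (x - 2)·det([[x + 2, 35], [0, x + 7]]) - (0)·det([[-14, 35], [-2, x + 7]]) + (10)·det([[-14, x + 2], [-2, 0]]).

Evaluating gives χ_A(x) = x^3 + 7x^2 + 16x + 12 = (x + 2)^2(x + 3).

χ_A(x) = (x + 2)^2(x + 3)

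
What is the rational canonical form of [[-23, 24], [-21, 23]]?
R = [[0, 25], [1, 0]]

The invariant factors of A (the non-unit diagonal entries of the Smith normal form of xI - A over ℚ[x]) are (x - 5)(x + 5), each dividing the next. The characteristic polynomial is their product, (x - 5)(x + 5).

The rational canonical form is the block-diagonal matrix of companion matrices C(f_i):
R = [[0, 25], [1, 0]].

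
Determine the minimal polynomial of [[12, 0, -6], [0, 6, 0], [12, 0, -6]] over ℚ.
m_A(x) = x(x - 6)

The characteristic polynomial factors as x(x - 6)^2. The minimal polynomial is ∏(x - λ)^{k_λ} where k_λ is the size of the largest Jordan block at λ.

For λ = 0: rank(A) = 2, and the largest Jordan block has size 1 (the smallest k with rank(A^k) = rank(A^(k+1))).
For λ = 6: rank(A - 6I) = 1, and the largest Jordan block has size 1 (the smallest k with rank((A - 6I)^k) = rank((A - 6I)^(k+1))).

So m_A(x) = x(x - 6).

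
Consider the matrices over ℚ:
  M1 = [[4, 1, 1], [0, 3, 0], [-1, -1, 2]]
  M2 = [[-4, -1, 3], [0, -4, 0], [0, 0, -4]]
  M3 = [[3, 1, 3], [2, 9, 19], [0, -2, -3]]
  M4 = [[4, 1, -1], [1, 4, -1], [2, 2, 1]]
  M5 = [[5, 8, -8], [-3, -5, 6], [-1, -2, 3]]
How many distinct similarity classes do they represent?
Characteristic polynomials: χ_{M1} = (x - 3)^3, χ_{M2} = (x + 4)^3, χ_{M3} = (x - 3)^3, χ_{M4} = (x - 3)^3, χ_{M5} = (x - 1)^3.

{M1, M4}: invariant factors x - 3, (x - 3)^2.

{M2}: invariant factors x + 4, (x + 4)^2.

{M3}: invariant factors (x - 3)^3.

{M5}: invariant factors x - 1, (x - 1)^2.

Matrices are similar if and only if their invariant-factor lists agree; the partition into similarity classes is {M1, M4}, {M2}, {M3}, {M5}.

4 classes: {M1, M4}, {M2}, {M3}, {M5}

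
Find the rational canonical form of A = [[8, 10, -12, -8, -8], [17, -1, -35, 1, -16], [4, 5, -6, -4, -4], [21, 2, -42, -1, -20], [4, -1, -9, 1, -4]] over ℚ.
The invariant factors of A (the non-unit diagonal entries of the Smith normal form of xI - A over ℚ[x]) are x(x + 4)(x^3 + 3), each dividing the next. The characteristic polynomial is their product, x(x + 4)(x^3 + 3).

The rational canonical form is the block-diagonal matrix of companion matrices C(f_i):
R = [[0, 0, 0, 0, 0], [1, 0, 0, 0, -12], [0, 1, 0, 0, -3], [0, 0, 1, 0, 0], [0, 0, 0, 1, -4]].

Note the characteristic polynomial does not split into linear factors over ℚ, so A has no Jordan form over ℚ; the rational canonical form exists over any field.

R = [[0, 0, 0, 0, 0], [1, 0, 0, 0, -12], [0, 1, 0, 0, -3], [0, 0, 1, 0, 0], [0, 0, 0, 1, -4]]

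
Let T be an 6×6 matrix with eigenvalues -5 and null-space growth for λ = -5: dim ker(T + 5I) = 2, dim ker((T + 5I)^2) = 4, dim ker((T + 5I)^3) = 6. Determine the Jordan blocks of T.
Jordan blocks: (-5, 3), (-5, 3)

λ = -5: successive nullity increments [2, 2, 2] count blocks of size ≥ k; block sizes are [3, 3].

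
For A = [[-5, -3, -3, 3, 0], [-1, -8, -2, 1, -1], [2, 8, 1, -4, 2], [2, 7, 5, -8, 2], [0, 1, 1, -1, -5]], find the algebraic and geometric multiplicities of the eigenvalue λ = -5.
The characteristic polynomial is (x + 5)^5, so the factor x + 5 appears with exponent 5: the algebraic multiplicity is 5.

rank(A + 5I) = 2, so the eigenspace has dimension 5 - 2 = 3: the geometric multiplicity is 3.

Since 3 < 5, A is not diagonalizable.

algebraic multiplicity 5, geometric multiplicity 3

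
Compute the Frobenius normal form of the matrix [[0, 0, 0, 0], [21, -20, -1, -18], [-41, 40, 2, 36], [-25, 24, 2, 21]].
The invariant factors of A (the non-unit diagonal entries of the Smith normal form of xI - A over ℚ[x]) are x^2(x - 6)(x + 3), each dividing the next. The characteristic polynomial is their product, x^2(x - 6)(x + 3).

The rational canonical form is the block-diagonal matrix of companion matrices C(f_i):
R = [[0, 0, 0, 0], [1, 0, 0, 0], [0, 1, 0, 18], [0, 0, 1, 3]].

R = [[0, 0, 0, 0], [1, 0, 0, 0], [0, 1, 0, 18], [0, 0, 1, 3]]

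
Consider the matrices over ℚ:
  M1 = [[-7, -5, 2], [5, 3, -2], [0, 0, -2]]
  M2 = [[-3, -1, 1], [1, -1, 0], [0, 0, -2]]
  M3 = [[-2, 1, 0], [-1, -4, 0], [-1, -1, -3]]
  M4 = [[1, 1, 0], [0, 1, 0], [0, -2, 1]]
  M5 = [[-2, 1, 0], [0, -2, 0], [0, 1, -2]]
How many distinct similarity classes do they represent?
4 classes: {M1, M5}, {M2}, {M3}, {M4}

Characteristic polynomials: χ_{M1} = (x + 2)^3, χ_{M2} = (x + 2)^3, χ_{M3} = (x + 3)^3, χ_{M4} = (x - 1)^3, χ_{M5} = (x + 2)^3.

{M1, M5}: invariant factors x + 2, (x + 2)^2.

{M2}: invariant factors (x + 2)^3.

{M3}: invariant factors x + 3, (x + 3)^2.

{M4}: invariant factors x - 1, (x - 1)^2.

Matrices are similar if and only if their invariant-factor lists agree; the partition into similarity classes is {M1, M5}, {M2}, {M3}, {M4}.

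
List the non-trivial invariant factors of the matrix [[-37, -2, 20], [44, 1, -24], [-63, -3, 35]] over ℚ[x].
The Jordan structure of A has elementary divisors (x + 3)^2, (x - 5). Arranging the block sizes at each eigenvalue in decreasing order and taking row products gives the invariant factors.

Invariant factors (smallest first, each dividing the next): (x - 5)(x + 3)^2.

Check: the last factor (x - 5)(x + 3)^2 is the minimal polynomial, and the product (x - 5)(x + 3)^2 is the characteristic polynomial.

(x - 5)(x + 3)^2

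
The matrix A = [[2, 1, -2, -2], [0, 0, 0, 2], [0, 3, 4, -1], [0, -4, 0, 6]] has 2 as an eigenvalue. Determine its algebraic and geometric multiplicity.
algebraic multiplicity 2, geometric multiplicity 1

The characteristic polynomial is (x - 4)^2(x - 2)^2, so the factor x - 2 appears with exponent 2: the algebraic multiplicity is 2.

rank(A - 2I) = 3, so the eigenspace has dimension 4 - 3 = 1: the geometric multiplicity is 1.

Since 1 < 2, A is not diagonalizable.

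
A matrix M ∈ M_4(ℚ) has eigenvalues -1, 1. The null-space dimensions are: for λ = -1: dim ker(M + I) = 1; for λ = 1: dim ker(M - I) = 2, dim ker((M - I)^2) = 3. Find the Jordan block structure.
Jordan blocks: (-1, 1), (1, 2), (1, 1)

λ = -1: successive nullity increments [1] count blocks of size ≥ k; block sizes are [1].
λ = 1: successive nullity increments [2, 1] count blocks of size ≥ k; block sizes are [2, 1].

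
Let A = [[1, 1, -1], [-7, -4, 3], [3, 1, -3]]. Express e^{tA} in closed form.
e^{tA} = [[(-t^2 + 6*t + 2)*e^{-2*t}/2, t*e^{-2*t}, t*(t - 2)*e^{-2*t}/2], [t*(t - 7)*e^{-2*t}, (1 - 2*t)*e^{-2*t}, t*(3 - t)*e^{-2*t}], [t*(6 - t)*e^{-2*t}/2, t*e^{-2*t}, (t^2/2 - t + 1)*e^{-2*t}]]

A has Jordan form J = [[-2, 1, 0], [0, -2, 1], [0, 0, -2]] with A = PJP^{-1}, so e^{tA} = P e^{tJ} P^{-1}.

For a Jordan block J_k(λ), e^{tJ_k(λ)} = e^{λt} · (I + tN + t^2 N^2/2! + ... + t^{k-1} N^{k-1}/(k-1)!) where N is the nilpotent superdiagonal part.

Assembling the blocks and conjugating back gives the entries of e^{tA} as shown above.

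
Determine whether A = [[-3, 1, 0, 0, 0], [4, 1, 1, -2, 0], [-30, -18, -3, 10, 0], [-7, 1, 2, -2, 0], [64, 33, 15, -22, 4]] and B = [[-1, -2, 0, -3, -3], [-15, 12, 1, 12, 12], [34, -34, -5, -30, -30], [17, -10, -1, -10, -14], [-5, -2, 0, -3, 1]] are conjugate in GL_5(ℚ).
Two matrices over a field are similar if and only if they have the same invariant factors.

Both A and B have characteristic polynomial (x - 4)(x - 2)(x + 3)^3 and minimal polynomial (x - 4)(x - 2)(x + 3)^3. Computing further, both have invariant factors (x - 4)(x - 2)(x + 3)^3. Hence A and B are similar.

Yes.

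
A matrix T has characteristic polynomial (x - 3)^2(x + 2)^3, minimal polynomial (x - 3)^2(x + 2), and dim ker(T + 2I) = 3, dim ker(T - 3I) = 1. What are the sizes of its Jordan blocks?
λ = -2: algebraic multiplicity 3 (exponent in χ_T), largest block size 1 (exponent in m_T), 3 blocks (geometric multiplicity). These force block sizes [1, 1, 1].
λ = 3: algebraic multiplicity 2 (exponent in χ_T), largest block size 2 (exponent in m_T), 1 block (geometric multiplicity). This forces block sizes [2].

Jordan blocks: (-2, 1), (-2, 1), (-2, 1), (3, 2)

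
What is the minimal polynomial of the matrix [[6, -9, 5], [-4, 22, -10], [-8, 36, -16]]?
The characteristic polynomial factors as (x - 4)^3. The minimal polynomial is ∏(x - λ)^{k_λ} where k_λ is the size of the largest Jordan block at λ.

For λ = 4: rank(A - 4I) = 1, and the largest Jordan block has size 2 (the smallest k with rank((A - 4I)^k) = rank((A - 4I)^(k+1))).

So m_A(x) = (x - 4)^2.

m_A(x) = (x - 4)^2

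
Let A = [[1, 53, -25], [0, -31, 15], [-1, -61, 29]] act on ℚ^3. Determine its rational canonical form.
R = [[0, 0, -4], [1, 0, 11], [0, 1, -1]]

The invariant factors of A (the non-unit diagonal entries of the Smith normal form of xI - A over ℚ[x]) are (x + 4)(x^2 - 3x + 1), each dividing the next. The characteristic polynomial is their product, (x + 4)(x^2 - 3x + 1).

The rational canonical form is the block-diagonal matrix of companion matrices C(f_i):
R = [[0, 0, -4], [1, 0, 11], [0, 1, -1]].

Note the characteristic polynomial does not split into linear factors over ℚ, so A has no Jordan form over ℚ; the rational canonical form exists over any field.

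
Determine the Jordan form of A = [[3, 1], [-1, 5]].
J = [[4, 1], [0, 4]]

The characteristic polynomial is det(xI - A) = (x - 4)^2, so the eigenvalues are 4 (algebraic multiplicity 2).

For λ = 4: rank(A - 4I) = 1, rank((A - 4I)^2) = 0. The eigenspace has dimension 2 - 1 = 1, so there is 1 Jordan block; the rank sequence gives block sizes [2].

Assembling the blocks gives the Jordan form J above.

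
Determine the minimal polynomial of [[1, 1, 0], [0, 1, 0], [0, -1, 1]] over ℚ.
The characteristic polynomial factors as (x - 1)^3. The minimal polynomial is ∏(x - λ)^{k_λ} where k_λ is the size of the largest Jordan block at λ.

For λ = 1: rank(A - I) = 1, and the largest Jordan block has size 2 (the smallest k with rank((A - I)^k) = rank((A - I)^(k+1))).

So m_A(x) = (x - 1)^2.

m_A(x) = (x - 1)^2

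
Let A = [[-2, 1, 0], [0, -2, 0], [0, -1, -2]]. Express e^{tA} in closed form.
A has Jordan form J = [[-2, 1, 0], [0, -2, 0], [0, 0, -2]] with A = PJP^{-1}, so e^{tA} = P e^{tJ} P^{-1}.

For a Jordan block J_k(λ), e^{tJ_k(λ)} = e^{λt} · (I + tN + t^2 N^2/2! + ... + t^{k-1} N^{k-1}/(k-1)!) where N is the nilpotent superdiagonal part.

Assembling the blocks and conjugating back gives the entries of e^{tA} as shown above.

e^{tA} = [[e^{-2*t}, t*e^{-2*t}, 0], [0, e^{-2*t}, 0], [0, -t*e^{-2*t}, e^{-2*t}]]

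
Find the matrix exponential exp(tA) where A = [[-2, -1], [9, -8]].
e^{tA} = [[(3*t + 1)*e^{-5*t}, -t*e^{-5*t}], [9*t*e^{-5*t}, (1 - 3*t)*e^{-5*t}]]

A has Jordan form J = [[-5, 1], [0, -5]] with A = PJP^{-1}, so e^{tA} = P e^{tJ} P^{-1}.

For a Jordan block J_k(λ), e^{tJ_k(λ)} = e^{λt} · (I + tN + t^2 N^2/2! + ... + t^{k-1} N^{k-1}/(k-1)!) where N is the nilpotent superdiagonal part.

Assembling the blocks and conjugating back gives the entries of e^{tA} as shown above.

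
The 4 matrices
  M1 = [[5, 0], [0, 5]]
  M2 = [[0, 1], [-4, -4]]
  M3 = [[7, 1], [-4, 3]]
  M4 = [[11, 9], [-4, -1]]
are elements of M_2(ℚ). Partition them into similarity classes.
3 classes: {M1}, {M2}, {M3, M4}

Characteristic polynomials: χ_{M1} = (x - 5)^2, χ_{M2} = (x + 2)^2, χ_{M3} = (x - 5)^2, χ_{M4} = (x - 5)^2.

{M1}: invariant factors x - 5, x - 5.

{M2}: invariant factors (x + 2)^2.

{M3, M4}: invariant factors (x - 5)^2.

Matrices are similar if and only if their invariant-factor lists agree; the partition into similarity classes is {M1}, {M2}, {M3, M4}.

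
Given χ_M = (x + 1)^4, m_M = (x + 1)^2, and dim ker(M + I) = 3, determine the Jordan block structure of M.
λ = -1: algebraic multiplicity 4 (exponent in χ_M), largest block size 2 (exponent in m_M), 3 blocks (geometric multiplicity). These force block sizes [2, 1, 1].

Jordan blocks: (-1, 2), (-1, 1), (-1, 1)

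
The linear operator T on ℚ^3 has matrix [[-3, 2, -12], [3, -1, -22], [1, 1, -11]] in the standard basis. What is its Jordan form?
J = [[-5, 1, 0], [0, -5, 1], [0, 0, -5]]

The characteristic polynomial is det(xI - A) = (x + 5)^3, so the eigenvalues are -5 (algebraic multiplicity 3).

For λ = -5: rank(A + 5I) = 2, rank((A + 5I)^2) = 1, rank((A + 5I)^3) = 0. The eigenspace has dimension 3 - 2 = 1, so there is 1 Jordan block; the rank sequence gives block sizes [3].

Assembling the blocks gives the Jordan form J above.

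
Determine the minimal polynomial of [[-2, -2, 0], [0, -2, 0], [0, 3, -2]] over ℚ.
The characteristic polynomial factors as (x + 2)^3. The minimal polynomial is ∏(x - λ)^{k_λ} where k_λ is the size of the largest Jordan block at λ.

For λ = -2: rank(A + 2I) = 1, and the largest Jordan block has size 2 (the smallest k with rank((A + 2I)^k) = rank((A + 2I)^(k+1))).

So m_A(x) = (x + 2)^2.

m_A(x) = (x + 2)^2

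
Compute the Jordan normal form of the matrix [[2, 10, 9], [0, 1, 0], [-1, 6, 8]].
The characteristic polynomial is det(xI - A) = (x - 5)^2(x - 1), so the eigenvalues are 1 (algebraic multiplicity 1), 5 (algebraic multiplicity 2).

For λ = 1: algebraic multiplicity 1 gives one 1×1 block.

For λ = 5: rank(A - 5I) = 2, rank((A - 5I)^2) = 1. The eigenspace has dimension 3 - 2 = 1, so there is 1 Jordan block; the rank sequence gives block sizes [2].

Assembling the blocks gives the Jordan form J above.

J = [[1, 0, 0], [0, 5, 1], [0, 0, 5]]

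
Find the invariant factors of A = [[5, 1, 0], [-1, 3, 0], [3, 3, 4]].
x - 4, (x - 4)^2

The Jordan structure of A has elementary divisors (x - 4)^2, (x - 4). Arranging the block sizes at each eigenvalue in decreasing order and taking row products gives the invariant factors.

Invariant factors (smallest first, each dividing the next): x - 4, (x - 4)^2.

Check: the last factor (x - 4)^2 is the minimal polynomial, and the product (x - 4)^3 is the characteristic polynomial.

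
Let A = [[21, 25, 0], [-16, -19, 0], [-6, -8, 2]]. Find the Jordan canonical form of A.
The characteristic polynomial is det(xI - A) = (x - 2)(x - 1)^2, so the eigenvalues are 1 (algebraic multiplicity 2), 2 (algebraic multiplicity 1).

For λ = 1: rank(A - I) = 2, rank((A - I)^2) = 1. The eigenspace has dimension 3 - 2 = 1, so there is 1 Jordan block; the rank sequence gives block sizes [2].

For λ = 2: algebraic multiplicity 1 gives one 1×1 block.

Assembling the blocks gives the Jordan form J above.

J = [[1, 1, 0], [0, 1, 0], [0, 0, 2]]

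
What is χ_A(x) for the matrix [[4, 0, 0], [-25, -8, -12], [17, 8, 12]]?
xI - A = [[x - 4, 0, 0], [25, x + 8, 12], [-17, -8, x - 12]].

Expanding det(xI - A) along the first row:
det(xI - A) = + (x - 4)·det([[x + 8, 12], [-8, x - 12]]) - (0)·det([[25, 12], [-17, x - 12]]) + (0)·det([[25, x + 8], [-17, -8]]).

Evaluating gives χ_A(x) = x^3 - 8x^2 + 16x = x(x - 4)^2.

χ_A(x) = x(x - 4)^2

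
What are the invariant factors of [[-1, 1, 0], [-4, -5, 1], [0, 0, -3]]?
The Jordan structure of A has elementary divisors (x + 3)^3. Arranging the block sizes at each eigenvalue in decreasing order and taking row products gives the invariant factors.

Invariant factors (smallest first, each dividing the next): (x + 3)^3.

Check: the last factor (x + 3)^3 is the minimal polynomial, and the product (x + 3)^3 is the characteristic polynomial.

(x + 3)^3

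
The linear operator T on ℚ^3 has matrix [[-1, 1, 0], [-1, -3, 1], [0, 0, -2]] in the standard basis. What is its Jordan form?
J = [[-2, 1, 0], [0, -2, 1], [0, 0, -2]]

The characteristic polynomial is det(xI - A) = (x + 2)^3, so the eigenvalues are -2 (algebraic multiplicity 3).

For λ = -2: rank(A + 2I) = 2, rank((A + 2I)^2) = 1, rank((A + 2I)^3) = 0. The eigenspace has dimension 3 - 2 = 1, so there is 1 Jordan block; the rank sequence gives block sizes [3].

Assembling the blocks gives the Jordan form J above.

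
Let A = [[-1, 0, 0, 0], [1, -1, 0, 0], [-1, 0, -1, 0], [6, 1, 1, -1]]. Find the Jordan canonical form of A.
J = [[-1, 1, 0, 0], [0, -1, 0, 0], [0, 0, -1, 1], [0, 0, 0, -1]]

The characteristic polynomial is det(xI - A) = (x + 1)^4, so the eigenvalues are -1 (algebraic multiplicity 4).

For λ = -1: rank(A + I) = 2, rank((A + I)^2) = 0. The eigenspace has dimension 4 - 2 = 2, so there are 2 Jordan blocks; the rank sequence gives block sizes [2, 2].

Assembling the blocks gives the Jordan form J above.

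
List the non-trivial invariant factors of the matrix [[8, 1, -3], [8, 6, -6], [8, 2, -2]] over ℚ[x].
The Jordan structure of A has elementary divisors (x - 4)^2, (x - 4). Arranging the block sizes at each eigenvalue in decreasing order and taking row products gives the invariant factors.

Invariant factors (smallest first, each dividing the next): x - 4, (x - 4)^2.

Check: the last factor (x - 4)^2 is the minimal polynomial, and the product (x - 4)^3 is the characteristic polynomial.

x - 4, (x - 4)^2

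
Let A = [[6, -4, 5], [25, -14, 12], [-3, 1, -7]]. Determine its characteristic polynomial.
χ_A(x) = (x + 5)^3

xI - A = [[x - 6, 4, -5], [-25, x + 14, -12], [3, -1, x + 7]].

Expanding det(xI - A) along the first row:
det(xI - A) = + (x - 6)·det([[x + 14, -12], [-1, x + 7]]) - (4)·det([[-25, -12], [3, x + 7]]) + (-5)·det([[-25, x + 14], [3, -1]]).

Evaluating gives χ_A(x) = x^3 + 15x^2 + 75x + 125 = (x + 5)^3.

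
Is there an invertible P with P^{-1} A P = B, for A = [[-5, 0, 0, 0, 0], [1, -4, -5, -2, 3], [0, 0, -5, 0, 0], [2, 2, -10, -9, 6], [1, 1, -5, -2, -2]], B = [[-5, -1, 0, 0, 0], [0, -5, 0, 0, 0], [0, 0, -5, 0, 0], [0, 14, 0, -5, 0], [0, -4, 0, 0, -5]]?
Two matrices over a field are similar if and only if they have the same invariant factors.

Both A and B have characteristic polynomial (x + 5)^5 and minimal polynomial (x + 5)^2. Computing further, both have invariant factors x + 5, x + 5, x + 5, (x + 5)^2. Hence A and B are similar.

Yes.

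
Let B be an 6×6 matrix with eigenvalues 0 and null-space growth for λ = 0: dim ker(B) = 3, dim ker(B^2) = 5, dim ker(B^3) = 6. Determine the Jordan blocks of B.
λ = 0: successive nullity increments [3, 2, 1] count blocks of size ≥ k; block sizes are [3, 2, 1].

Jordan blocks: (0, 3), (0, 2), (0, 1)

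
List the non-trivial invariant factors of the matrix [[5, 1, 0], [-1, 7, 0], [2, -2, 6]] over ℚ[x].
x - 6, (x - 6)^2

The Jordan structure of A has elementary divisors (x - 6)^2, (x - 6). Arranging the block sizes at each eigenvalue in decreasing order and taking row products gives the invariant factors.

Invariant factors (smallest first, each dividing the next): x - 6, (x - 6)^2.

Check: the last factor (x - 6)^2 is the minimal polynomial, and the product (x - 6)^3 is the characteristic polynomial.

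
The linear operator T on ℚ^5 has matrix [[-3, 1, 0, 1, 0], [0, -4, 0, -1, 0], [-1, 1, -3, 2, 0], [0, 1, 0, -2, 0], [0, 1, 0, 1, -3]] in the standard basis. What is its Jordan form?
The characteristic polynomial is det(xI - A) = (x + 3)^5, so the eigenvalues are -3 (algebraic multiplicity 5).

For λ = -3: rank(A + 3I) = 2, rank((A + 3I)^2) = 0. The eigenspace has dimension 5 - 2 = 3, so there are 3 Jordan blocks; the rank sequence gives block sizes [2, 2, 1].

Assembling the blocks gives the Jordan form J above.

J = [[-3, 1, 0, 0, 0], [0, -3, 0, 0, 0], [0, 0, -3, 1, 0], [0, 0, 0, -3, 0], [0, 0, 0, 0, -3]]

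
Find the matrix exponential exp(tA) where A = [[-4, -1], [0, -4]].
e^{tA} = [[e^{-4*t}, -t*e^{-4*t}], [0, e^{-4*t}]]

A has Jordan form J = [[-4, 1], [0, -4]] with A = PJP^{-1}, so e^{tA} = P e^{tJ} P^{-1}.

For a Jordan block J_k(λ), e^{tJ_k(λ)} = e^{λt} · (I + tN + t^2 N^2/2! + ... + t^{k-1} N^{k-1}/(k-1)!) where N is the nilpotent superdiagonal part.

Assembling the blocks and conjugating back gives the entries of e^{tA} as shown above.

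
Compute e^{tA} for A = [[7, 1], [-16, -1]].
A has Jordan form J = [[3, 1], [0, 3]] with A = PJP^{-1}, so e^{tA} = P e^{tJ} P^{-1}.

For a Jordan block J_k(λ), e^{tJ_k(λ)} = e^{λt} · (I + tN + t^2 N^2/2! + ... + t^{k-1} N^{k-1}/(k-1)!) where N is the nilpotent superdiagonal part.

Assembling the blocks and conjugating back gives the entries of e^{tA} as shown above.

e^{tA} = [[(4*t + 1)*e^{3*t}, t*e^{3*t}], [-16*t*e^{3*t}, (1 - 4*t)*e^{3*t}]]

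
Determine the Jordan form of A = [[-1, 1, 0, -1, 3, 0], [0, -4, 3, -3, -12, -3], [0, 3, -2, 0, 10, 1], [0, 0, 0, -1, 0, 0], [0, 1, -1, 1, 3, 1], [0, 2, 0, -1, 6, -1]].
The characteristic polynomial is det(xI - A) = (x + 1)^6, so the eigenvalues are -1 (algebraic multiplicity 6).

For λ = -1: rank(A + I) = 3, rank((A + I)^2) = 0. The eigenspace has dimension 6 - 3 = 3, so there are 3 Jordan blocks; the rank sequence gives block sizes [2, 2, 2].

Assembling the blocks gives the Jordan form J above.

J = [[-1, 1, 0, 0, 0, 0], [0, -1, 0, 0, 0, 0], [0, 0, -1, 1, 0, 0], [0, 0, 0, -1, 0, 0], [0, 0, 0, 0, -1, 1], [0, 0, 0, 0, 0, -1]]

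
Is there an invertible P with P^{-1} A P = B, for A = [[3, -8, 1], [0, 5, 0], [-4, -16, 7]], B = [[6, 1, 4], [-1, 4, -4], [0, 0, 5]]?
Yes.

Two matrices over a field are similar if and only if they have the same invariant factors.

Both A and B have characteristic polynomial (x - 5)^3 and minimal polynomial (x - 5)^2. Computing further, both have invariant factors x - 5, (x - 5)^2. Hence A and B are similar.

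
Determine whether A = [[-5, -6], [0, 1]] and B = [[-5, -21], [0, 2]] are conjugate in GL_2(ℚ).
No.

trace(A) = -4 but trace(B) = -3. The trace is a similarity invariant, so A and B are not similar.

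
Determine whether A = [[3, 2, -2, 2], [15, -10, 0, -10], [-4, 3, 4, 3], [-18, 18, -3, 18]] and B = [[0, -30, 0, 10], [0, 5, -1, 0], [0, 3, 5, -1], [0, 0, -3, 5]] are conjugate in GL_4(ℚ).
Two matrices over a field are similar if and only if they have the same invariant factors.

Both A and B have characteristic polynomial x(x - 5)^3 and minimal polynomial x(x - 5)^3. Computing further, both have invariant factors x(x - 5)^3. Hence A and B are similar.

Yes.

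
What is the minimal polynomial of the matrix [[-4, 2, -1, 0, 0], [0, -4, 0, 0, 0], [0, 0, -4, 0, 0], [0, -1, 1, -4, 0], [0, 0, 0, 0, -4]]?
The characteristic polynomial factors as (x + 4)^5. The minimal polynomial is ∏(x - λ)^{k_λ} where k_λ is the size of the largest Jordan block at λ.

For λ = -4: rank(A + 4I) = 2, and the largest Jordan block has size 2 (the smallest k with rank((A + 4I)^k) = rank((A + 4I)^(k+1))).

So m_A(x) = (x + 4)^2.

m_A(x) = (x + 4)^2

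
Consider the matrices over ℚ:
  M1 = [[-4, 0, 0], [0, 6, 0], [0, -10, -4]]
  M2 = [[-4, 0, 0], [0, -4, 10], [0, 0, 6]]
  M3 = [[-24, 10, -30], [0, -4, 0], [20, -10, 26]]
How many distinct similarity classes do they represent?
Characteristic polynomials: χ_{M1} = (x - 6)(x + 4)^2, χ_{M2} = (x - 6)(x + 4)^2, χ_{M3} = (x - 6)(x + 4)^2.

{M1, M2, M3}: invariant factors x + 4, (x - 6)(x + 4).

Matrices are similar if and only if their invariant-factor lists agree; the partition into similarity classes is {M1, M2, M3}.

1 class: {M1, M2, M3}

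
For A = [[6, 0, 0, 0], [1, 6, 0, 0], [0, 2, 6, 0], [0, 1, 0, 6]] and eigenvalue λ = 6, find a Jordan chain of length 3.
v_1 = [[1, 0, 1, 1]]^T, v_2 = [[0, 1, 0, 0]]^T, v_3 = [[0, 0, 2, 1]]^T

We seek v_1 ∈ ker((A - 6I)^3) \ ker((A - 6I)^2), then set v_{i+1} = (A - 6I) v_i.

One such chain is v_1 = [[1, 0, 1, 1]]^T, v_2 = [[0, 1, 0, 0]]^T, v_3 = [[0, 0, 2, 1]]^T. Check: (A - 6I) v_3 = [[0, 0, 0, 0]]^T = 0.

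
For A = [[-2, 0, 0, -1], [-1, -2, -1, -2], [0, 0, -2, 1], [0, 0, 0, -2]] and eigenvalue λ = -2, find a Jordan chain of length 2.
v_1 = [[1, 1, 0, 0]]^T, v_2 = [[0, -1, 0, 0]]^T

We seek v_1 ∈ ker((A + 2I)^2) \ ker(A + 2I), then set v_{i+1} = (A + 2I) v_i.

One such chain is v_1 = [[1, 1, 0, 0]]^T, v_2 = [[0, -1, 0, 0]]^T. Check: (A + 2I) v_2 = [[0, 0, 0, 0]]^T = 0.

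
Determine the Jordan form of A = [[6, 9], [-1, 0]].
J = [[3, 1], [0, 3]]

The characteristic polynomial is det(xI - A) = (x - 3)^2, so the eigenvalues are 3 (algebraic multiplicity 2).

For λ = 3: rank(A - 3I) = 1, rank((A - 3I)^2) = 0. The eigenspace has dimension 2 - 1 = 1, so there is 1 Jordan block; the rank sequence gives block sizes [2].

Assembling the blocks gives the Jordan form J above.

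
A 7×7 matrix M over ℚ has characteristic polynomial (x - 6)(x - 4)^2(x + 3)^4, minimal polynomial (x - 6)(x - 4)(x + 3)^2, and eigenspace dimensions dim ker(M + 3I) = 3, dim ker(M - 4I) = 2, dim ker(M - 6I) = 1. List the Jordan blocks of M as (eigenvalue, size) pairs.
λ = -3: algebraic multiplicity 4 (exponent in χ_M), largest block size 2 (exponent in m_M), 3 blocks (geometric multiplicity). These force block sizes [2, 1, 1].
λ = 4: algebraic multiplicity 2 (exponent in χ_M), largest block size 1 (exponent in m_M), 2 blocks (geometric multiplicity). These force block sizes [1, 1].
λ = 6: algebraic multiplicity 1 (exponent in χ_M), largest block size 1 (exponent in m_M), 1 block (geometric multiplicity). This forces block sizes [1].

Jordan blocks: (-3, 2), (-3, 1), (-3, 1), (4, 1), (4, 1), (6, 1)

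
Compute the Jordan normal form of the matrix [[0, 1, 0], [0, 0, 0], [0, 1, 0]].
The characteristic polynomial is det(xI - A) = x^3, so the eigenvalues are 0 (algebraic multiplicity 3).

For λ = 0: rank(A) = 1, rank(A^2) = 0. The eigenspace has dimension 3 - 1 = 2, so there are 2 Jordan blocks; the rank sequence gives block sizes [2, 1].

Assembling the blocks gives the Jordan form J above.

J = [[0, 1, 0], [0, 0, 0], [0, 0, 0]]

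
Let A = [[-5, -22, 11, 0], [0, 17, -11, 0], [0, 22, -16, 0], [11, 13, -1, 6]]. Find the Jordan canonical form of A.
J = [[-5, 0, 0, 0], [0, -5, 0, 0], [0, 0, 6, 1], [0, 0, 0, 6]]

The characteristic polynomial is det(xI - A) = (x - 6)^2(x + 5)^2, so the eigenvalues are -5 (algebraic multiplicity 2), 6 (algebraic multiplicity 2).

For λ = -5: rank(A + 5I) = 2. The eigenspace has dimension 4 - 2 = 2, so there are 2 Jordan blocks; the rank sequence gives block sizes [1, 1].

For λ = 6: rank(A - 6I) = 3, rank((A - 6I)^2) = 2. The eigenspace has dimension 4 - 3 = 1, so there is 1 Jordan block; the rank sequence gives block sizes [2].

Assembling the blocks gives the Jordan form J above.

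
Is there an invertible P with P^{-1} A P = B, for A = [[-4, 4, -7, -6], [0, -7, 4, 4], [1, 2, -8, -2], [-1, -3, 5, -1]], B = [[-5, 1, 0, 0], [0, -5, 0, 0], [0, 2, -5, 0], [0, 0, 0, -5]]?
No.

Both have characteristic polynomial (x + 5)^4 and minimal polynomial (x + 5)^2. But rank(A + 5I) = 2 for A while rank(B + 5I) = 1 for B, so the number of Jordan blocks at λ = -5 differs. A and B are not similar.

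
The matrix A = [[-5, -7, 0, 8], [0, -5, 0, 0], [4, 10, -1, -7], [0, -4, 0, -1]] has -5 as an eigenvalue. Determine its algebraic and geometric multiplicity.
The characteristic polynomial is (x + 1)^2(x + 5)^2, so the factor x + 5 appears with exponent 2: the algebraic multiplicity is 2.

rank(A + 5I) = 3, so the eigenspace has dimension 4 - 3 = 1: the geometric multiplicity is 1.

Since 1 < 2, A is not diagonalizable.

algebraic multiplicity 2, geometric multiplicity 1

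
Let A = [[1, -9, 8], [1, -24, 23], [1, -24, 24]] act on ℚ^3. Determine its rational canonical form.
R = [[0, 0, -15], [1, 0, 23], [0, 1, 1]]

The invariant factors of A (the non-unit diagonal entries of the Smith normal form of xI - A over ℚ[x]) are (x - 5)(x^2 + 4x - 3), each dividing the next. The characteristic polynomial is their product, (x - 5)(x^2 + 4x - 3).

The rational canonical form is the block-diagonal matrix of companion matrices C(f_i):
R = [[0, 0, -15], [1, 0, 23], [0, 1, 1]].

Note the characteristic polynomial does not split into linear factors over ℚ, so A has no Jordan form over ℚ; the rational canonical form exists over any field.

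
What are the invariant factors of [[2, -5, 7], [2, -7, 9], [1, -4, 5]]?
x^3

The Jordan structure of A has elementary divisors x^3. Arranging the block sizes at each eigenvalue in decreasing order and taking row products gives the invariant factors.

Invariant factors (smallest first, each dividing the next): x^3.

Check: the last factor x^3 is the minimal polynomial, and the product x^3 is the characteristic polynomial.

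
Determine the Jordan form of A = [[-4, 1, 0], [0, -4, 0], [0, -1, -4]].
The characteristic polynomial is det(xI - A) = (x + 4)^3, so the eigenvalues are -4 (algebraic multiplicity 3).

For λ = -4: rank(A + 4I) = 1, rank((A + 4I)^2) = 0. The eigenspace has dimension 3 - 1 = 2, so there are 2 Jordan blocks; the rank sequence gives block sizes [2, 1].

Assembling the blocks gives the Jordan form J above.

J = [[-4, 1, 0], [0, -4, 0], [0, 0, -4]]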